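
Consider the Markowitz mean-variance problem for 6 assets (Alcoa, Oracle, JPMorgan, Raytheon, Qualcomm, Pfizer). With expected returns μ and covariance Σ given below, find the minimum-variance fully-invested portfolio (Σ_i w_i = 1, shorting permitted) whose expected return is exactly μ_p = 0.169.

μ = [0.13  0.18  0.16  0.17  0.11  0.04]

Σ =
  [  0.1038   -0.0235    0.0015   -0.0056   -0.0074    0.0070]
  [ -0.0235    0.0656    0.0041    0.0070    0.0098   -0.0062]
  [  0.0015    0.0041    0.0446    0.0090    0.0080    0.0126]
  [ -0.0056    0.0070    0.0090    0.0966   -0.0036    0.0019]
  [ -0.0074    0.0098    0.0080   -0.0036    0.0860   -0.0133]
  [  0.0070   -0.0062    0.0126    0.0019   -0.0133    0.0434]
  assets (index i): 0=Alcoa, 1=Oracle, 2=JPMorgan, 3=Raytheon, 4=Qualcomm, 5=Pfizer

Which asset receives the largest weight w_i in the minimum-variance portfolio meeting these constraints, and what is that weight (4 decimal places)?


JPMorgan (0.3309)

p=Σ⁻¹μ = [2.0190  3.0486  2.6244  1.4387  1.0009  0.5133]
q=Σ⁻¹𝟙 = [13.5813  18.8493  8.8712  8.9810  14.0470  24.8797]
a=μᵀp=1.606338  b=𝟙ᵀp=10.644965  c=𝟙ᵀq=89.209524  D=ac−b²=29.985394
λ₁=(c·0.169−b)/D = (89.209524·0.169−10.644965)/29.985394 = 0.147787
λ₂=(a−b·0.169)/D = (1.606338−10.644965·0.169)/29.985394 = -0.006425
w* = 0.147787·p + -0.006425·q:
  w_0 = 0.147787·2.0190 + -0.006425·13.5813 = 0.2111  (Alcoa)
  w_1 = 0.147787·3.0486 + -0.006425·18.8493 = 0.3294  (Oracle)
  w_2 = 0.147787·2.6244 + -0.006425·8.8712 = 0.3309  (JPMorgan)
  w_3 = 0.147787·1.4387 + -0.006425·8.9810 = 0.1549  (Raytheon)
  w_4 = 0.147787·1.0009 + -0.006425·14.0470 = 0.0577  (Qualcomm)
  w_5 = 0.147787·0.5133 + -0.006425·24.8797 = -0.0840  (Pfizer)
Σw_i=1.0000  μᵀw=0.1690
σ²=wᵀΣw=λ₁·μ_p+λ₂ = 0.147787·0.169 + -0.006425 = 0.018551 ≈ 0.0186


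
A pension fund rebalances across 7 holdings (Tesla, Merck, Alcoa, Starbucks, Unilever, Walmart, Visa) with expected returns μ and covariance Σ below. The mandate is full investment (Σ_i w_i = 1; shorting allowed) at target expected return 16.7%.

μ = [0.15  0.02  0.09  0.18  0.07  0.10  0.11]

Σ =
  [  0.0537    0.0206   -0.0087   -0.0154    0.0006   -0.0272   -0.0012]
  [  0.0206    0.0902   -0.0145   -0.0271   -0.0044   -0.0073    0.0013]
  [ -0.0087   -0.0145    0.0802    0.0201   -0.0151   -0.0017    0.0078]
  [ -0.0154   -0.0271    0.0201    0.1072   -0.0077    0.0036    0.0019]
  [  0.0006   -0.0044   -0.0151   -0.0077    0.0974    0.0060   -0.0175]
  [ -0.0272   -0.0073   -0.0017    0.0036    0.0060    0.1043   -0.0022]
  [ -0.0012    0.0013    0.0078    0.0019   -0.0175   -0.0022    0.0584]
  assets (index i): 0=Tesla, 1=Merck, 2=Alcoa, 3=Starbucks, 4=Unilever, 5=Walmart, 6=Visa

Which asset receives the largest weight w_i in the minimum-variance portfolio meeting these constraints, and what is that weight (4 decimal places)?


Tesla (0.5816)

x=Σ⁻¹μ = [4.6213  0.2092  1.1990  2.1566  1.3259  2.0942  2.2198]
y=Σ⁻¹𝟙 = [29.3011  13.1509  16.0385  14.1212  16.9050  17.3845  20.5517]
a=μᵀx=1.739891  b=𝟙ᵀx=13.825945  c=𝟙ᵀy=127.452849  D=ac−b²=30.597349
λ₁=(c·0.167−b)/D = (127.452849·0.167−13.825945)/30.597349 = 0.243769
λ₂=(a−b·0.167)/D = (1.739891−13.825945·0.167)/30.597349 = -0.018598
w* = 0.243769·x + -0.018598·y:
  w_0 = 0.243769·4.6213 + -0.018598·29.3011 = 0.5816  (Tesla)
  w_1 = 0.243769·0.2092 + -0.018598·13.1509 = -0.1936  (Merck)
  w_2 = 0.243769·1.1990 + -0.018598·16.0385 = -0.0060  (Alcoa)
  w_3 = 0.243769·2.1566 + -0.018598·14.1212 = 0.2631  (Starbucks)
  w_4 = 0.243769·1.3259 + -0.018598·16.9050 = 0.0088  (Unilever)
  w_5 = 0.243769·2.0942 + -0.018598·17.3845 = 0.1872  (Walmart)
  w_6 = 0.243769·2.2198 + -0.018598·20.5517 = 0.1589  (Visa)
Σw_i=1.0000  μᵀw=0.1670
σ²=wᵀΣw=λ₁·μ_p+λ₂ = 0.243769·0.167 + -0.018598 = 0.022112 ≈ 0.0221


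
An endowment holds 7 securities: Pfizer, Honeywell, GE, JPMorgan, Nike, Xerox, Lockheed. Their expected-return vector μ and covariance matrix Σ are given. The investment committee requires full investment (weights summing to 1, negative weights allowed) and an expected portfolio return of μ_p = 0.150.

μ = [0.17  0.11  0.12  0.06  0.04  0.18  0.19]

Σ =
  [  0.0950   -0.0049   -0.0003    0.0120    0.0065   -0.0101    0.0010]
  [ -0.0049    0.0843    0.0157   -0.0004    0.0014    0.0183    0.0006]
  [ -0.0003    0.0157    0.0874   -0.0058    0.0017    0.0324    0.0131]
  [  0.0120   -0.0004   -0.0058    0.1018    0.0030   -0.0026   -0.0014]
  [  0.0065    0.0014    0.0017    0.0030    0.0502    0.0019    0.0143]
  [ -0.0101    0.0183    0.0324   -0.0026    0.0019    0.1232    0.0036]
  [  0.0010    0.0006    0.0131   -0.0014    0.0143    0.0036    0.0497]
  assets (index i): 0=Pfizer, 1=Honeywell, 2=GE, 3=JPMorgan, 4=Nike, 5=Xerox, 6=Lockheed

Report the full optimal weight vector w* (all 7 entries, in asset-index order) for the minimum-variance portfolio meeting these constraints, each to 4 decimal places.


u=Σ⁻¹μ = [1.9306  1.0852  0.1641  0.4814  -0.6604  1.3232  3.8355]
v=Σ⁻¹𝟙 = [9.4235  9.8503  5.8867  9.0262  13.4186  5.4450  14.2595]
a=μᵀu=1.436666  b=𝟙ᵀu=8.159661  c=𝟙ᵀv=67.309840  D=ac−b²=30.121695
λ₁=(c·0.150−b)/D = (67.309840·0.150−8.159661)/30.121695 = 0.064300
λ₂=(a−b·0.150)/D = (1.436666−8.159661·0.150)/30.121695 = 0.007062
w* = 0.064300·u + 0.007062·v:
  w_0 = 0.064300·1.9306 + 0.007062·9.4235 = 0.1907  (Pfizer)
  w_1 = 0.064300·1.0852 + 0.007062·9.8503 = 0.1393  (Honeywell)
  w_2 = 0.064300·0.1641 + 0.007062·5.8867 = 0.0521  (GE)
  w_3 = 0.064300·0.4814 + 0.007062·9.0262 = 0.0947  (JPMorgan)
  w_4 = 0.064300·-0.6604 + 0.007062·13.4186 = 0.0523  (Nike)
  w_5 = 0.064300·1.3232 + 0.007062·5.4450 = 0.1235  (Xerox)
  w_6 = 0.064300·3.8355 + 0.007062·14.2595 = 0.3473  (Lockheed)
Σw_i=1.0000  μᵀw=0.1500
σ²=wᵀΣw=λ₁·μ_p+λ₂ = 0.064300·0.150 + 0.007062 = 0.016707 ≈ 0.0167

0.1907  0.1393  0.0521  0.0947  0.0523  0.1235  0.3473


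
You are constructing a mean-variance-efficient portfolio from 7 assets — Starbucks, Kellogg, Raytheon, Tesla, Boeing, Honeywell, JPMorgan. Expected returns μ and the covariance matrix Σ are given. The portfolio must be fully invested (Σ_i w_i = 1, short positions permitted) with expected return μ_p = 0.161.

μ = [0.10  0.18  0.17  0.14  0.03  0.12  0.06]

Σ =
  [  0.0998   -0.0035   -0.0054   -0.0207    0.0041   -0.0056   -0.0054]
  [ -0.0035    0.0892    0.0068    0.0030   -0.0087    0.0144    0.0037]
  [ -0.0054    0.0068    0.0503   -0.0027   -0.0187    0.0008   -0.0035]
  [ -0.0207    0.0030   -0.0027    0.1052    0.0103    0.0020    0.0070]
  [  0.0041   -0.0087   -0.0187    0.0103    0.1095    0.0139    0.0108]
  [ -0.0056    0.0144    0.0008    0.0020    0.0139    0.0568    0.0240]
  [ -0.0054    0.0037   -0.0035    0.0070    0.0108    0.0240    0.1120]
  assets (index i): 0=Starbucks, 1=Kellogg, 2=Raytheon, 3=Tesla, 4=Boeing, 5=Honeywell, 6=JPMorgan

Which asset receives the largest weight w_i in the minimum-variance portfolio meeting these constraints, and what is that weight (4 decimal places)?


Raytheon (0.4079)

x=Σ⁻¹μ = [1.6597  1.5507  3.6425  1.6068  0.5904  1.5511  0.1886]
y=Σ⁻¹𝟙 = [14.4927  8.4928  25.0353  11.1171  10.4991  11.0060  6.0635]
a=μᵀx=1.504435  b=𝟙ᵀx=10.789861  c=𝟙ᵀy=86.706409  D=ac−b²=14.023088
λ₁=(c·0.161−b)/D = (86.706409·0.161−10.789861)/14.023088 = 0.226047
λ₂=(a−b·0.161)/D = (1.504435−10.789861·0.161)/14.023088 = -0.016596
w* = 0.226047·x + -0.016596·y:
  w_0 = 0.226047·1.6597 + -0.016596·14.4927 = 0.1347  (Starbucks)
  w_1 = 0.226047·1.5507 + -0.016596·8.4928 = 0.2096  (Kellogg)
  w_2 = 0.226047·3.6425 + -0.016596·25.0353 = 0.4079  (Raytheon)
  w_3 = 0.226047·1.6068 + -0.016596·11.1171 = 0.1787  (Tesla)
  w_4 = 0.226047·0.5904 + -0.016596·10.4991 = -0.0408  (Boeing)
  w_5 = 0.226047·1.5511 + -0.016596·11.0060 = 0.1680  (Honeywell)
  w_6 = 0.226047·0.1886 + -0.016596·6.0635 = -0.0580  (JPMorgan)
Σw_i=1.0000  μᵀw=0.1610
σ²=wᵀΣw=λ₁·μ_p+λ₂ = 0.226047·0.161 + -0.016596 = 0.019797 ≈ 0.0198


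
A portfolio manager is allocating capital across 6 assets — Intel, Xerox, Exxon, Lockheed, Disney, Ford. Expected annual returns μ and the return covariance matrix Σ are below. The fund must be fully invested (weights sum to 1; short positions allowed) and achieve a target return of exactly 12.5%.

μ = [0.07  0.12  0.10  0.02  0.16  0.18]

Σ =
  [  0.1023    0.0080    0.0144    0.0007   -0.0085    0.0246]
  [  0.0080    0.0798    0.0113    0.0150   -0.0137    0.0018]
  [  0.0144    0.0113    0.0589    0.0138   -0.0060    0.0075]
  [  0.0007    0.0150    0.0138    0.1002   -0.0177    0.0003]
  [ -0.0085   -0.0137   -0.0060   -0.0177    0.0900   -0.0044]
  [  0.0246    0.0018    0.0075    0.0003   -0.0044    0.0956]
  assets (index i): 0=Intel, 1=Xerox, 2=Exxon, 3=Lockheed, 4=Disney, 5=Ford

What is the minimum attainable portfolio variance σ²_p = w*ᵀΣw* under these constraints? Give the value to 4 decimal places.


u=Σ⁻¹μ = [0.1200  1.6185  1.3158  0.1664  2.2449  1.8211]
v=Σ⁻¹𝟙 = [6.5625  11.0708  11.6209  9.5627  16.4812  8.3800]
a=μᵀu=1.024505  b=𝟙ᵀu=7.286609  c=𝟙ᵀv=63.678077  D=ac−b²=12.143831
λ₁=(c·0.125−b)/D = (63.678077·0.125−7.286609)/12.143831 = 0.055431
λ₂=(a−b·0.125)/D = (1.024505−7.286609·0.125)/12.143831 = 0.009361
w* = 0.055431·u + 0.009361·v:
  w_0 = 0.055431·0.1200 + 0.009361·6.5625 = 0.0681  (Intel)
  w_1 = 0.055431·1.6185 + 0.009361·11.0708 = 0.1933  (Xerox)
  w_2 = 0.055431·1.3158 + 0.009361·11.6209 = 0.1817  (Exxon)
  w_3 = 0.055431·0.1664 + 0.009361·9.5627 = 0.0987  (Lockheed)
  w_4 = 0.055431·2.2449 + 0.009361·16.4812 = 0.2787  (Disney)
  w_5 = 0.055431·1.8211 + 0.009361·8.3800 = 0.1794  (Ford)
Σw_i=1.0000  μᵀw=0.1250
σ²=wᵀΣw=λ₁·μ_p+λ₂ = 0.055431·0.125 + 0.009361 = 0.016290 ≈ 0.0163

0.0163


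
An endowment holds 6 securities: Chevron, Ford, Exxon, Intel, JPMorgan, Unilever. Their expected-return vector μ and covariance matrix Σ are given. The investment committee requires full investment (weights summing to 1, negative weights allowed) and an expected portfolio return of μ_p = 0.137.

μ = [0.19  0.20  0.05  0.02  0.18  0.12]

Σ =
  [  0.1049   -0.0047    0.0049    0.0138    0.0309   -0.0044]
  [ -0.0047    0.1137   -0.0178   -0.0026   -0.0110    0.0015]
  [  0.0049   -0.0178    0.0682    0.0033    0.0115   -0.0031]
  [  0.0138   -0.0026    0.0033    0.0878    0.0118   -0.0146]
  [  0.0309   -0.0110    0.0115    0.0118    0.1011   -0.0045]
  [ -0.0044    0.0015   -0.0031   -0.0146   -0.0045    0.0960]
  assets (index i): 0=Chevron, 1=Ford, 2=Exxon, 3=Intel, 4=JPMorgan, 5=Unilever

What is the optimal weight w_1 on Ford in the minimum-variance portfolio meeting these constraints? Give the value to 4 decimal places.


0.2358

u=Σ⁻¹μ = [1.4679  2.1020  0.9835  0.0520  1.5046  1.3946]
v=Σ⁻¹𝟙 = [6.4060  12.3521  16.3447  11.4152  6.6685  13.0937]
a=μᵀu=1.187708  b=𝟙ᵀu=7.504687  c=𝟙ᵀv=66.280310  D=ac−b²=22.401343
λ₁=(c·0.137−b)/D = (66.280310·0.137−7.504687)/22.401343 = 0.070340
λ₂=(a−b·0.137)/D = (1.187708−7.504687·0.137)/22.401343 = 0.007123
w* = 0.070340·u + 0.007123·v:
  w_0 = 0.070340·1.4679 + 0.007123·6.4060 = 0.1489  (Chevron)
  w_1 = 0.070340·2.1020 + 0.007123·12.3521 = 0.2358  (Ford)
  w_2 = 0.070340·0.9835 + 0.007123·16.3447 = 0.1856  (Exxon)
  w_3 = 0.070340·0.0520 + 0.007123·11.4152 = 0.0850  (Intel)
  w_4 = 0.070340·1.5046 + 0.007123·6.6685 = 0.1533  (JPMorgan)
  w_5 = 0.070340·1.3946 + 0.007123·13.0937 = 0.1914  (Unilever)
Σw_i=1.0000  μᵀw=0.1370
σ²=wᵀΣw=λ₁·μ_p+λ₂ = 0.070340·0.137 + 0.007123 = 0.016760 ≈ 0.0168


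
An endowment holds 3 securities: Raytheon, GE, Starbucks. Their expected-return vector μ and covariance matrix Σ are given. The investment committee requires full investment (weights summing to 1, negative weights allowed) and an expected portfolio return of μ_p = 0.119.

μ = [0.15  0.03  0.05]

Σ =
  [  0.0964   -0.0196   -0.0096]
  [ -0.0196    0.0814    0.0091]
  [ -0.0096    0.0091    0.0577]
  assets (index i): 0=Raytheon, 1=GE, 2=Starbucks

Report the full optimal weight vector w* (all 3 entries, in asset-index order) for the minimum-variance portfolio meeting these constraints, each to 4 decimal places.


0.7061  0.0803  0.2136

p=Σ⁻¹μ = [1.8004  0.6838  1.0583]
q=Σ⁻¹𝟙 = [14.9581  13.9164  17.6249]
a=μᵀp=0.343490  b=𝟙ᵀp=3.542451  c=𝟙ᵀq=46.499387  D=ac−b²=3.423110
λ₁=(c·0.119−b)/D = (46.499387·0.119−3.542451)/3.423110 = 0.581628
λ₂=(a−b·0.119)/D = (0.343490−3.542451·0.119)/3.423110 = -0.022804
w* = 0.581628·p + -0.022804·q:
  w_0 = 0.581628·1.8004 + -0.022804·14.9581 = 0.7061  (Raytheon)
  w_1 = 0.581628·0.6838 + -0.022804·13.9164 = 0.0803  (GE)
  w_2 = 0.581628·1.0583 + -0.022804·17.6249 = 0.2136  (Starbucks)
Σw_i=1.0000  μᵀw=0.1190
σ²=wᵀΣw=λ₁·μ_p+λ₂ = 0.581628·0.119 + -0.022804 = 0.046409 ≈ 0.0464


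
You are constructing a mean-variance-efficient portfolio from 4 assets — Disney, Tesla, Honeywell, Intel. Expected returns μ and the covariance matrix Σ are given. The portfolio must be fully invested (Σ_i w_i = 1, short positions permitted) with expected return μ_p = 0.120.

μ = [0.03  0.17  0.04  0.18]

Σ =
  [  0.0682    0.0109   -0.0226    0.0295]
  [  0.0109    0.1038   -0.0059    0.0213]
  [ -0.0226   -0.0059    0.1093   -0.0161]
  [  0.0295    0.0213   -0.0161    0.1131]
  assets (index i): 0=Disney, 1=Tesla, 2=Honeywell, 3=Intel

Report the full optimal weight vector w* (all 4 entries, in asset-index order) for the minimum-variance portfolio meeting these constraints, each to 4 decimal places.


0.1439  0.3095  0.2523  0.2943

g=Σ⁻¹μ = [-0.2167  1.3931  0.6133  1.4730]
h=Σ⁻¹𝟙 = [15.6662  7.6850  13.5752  5.2406]
a=μᵀg=0.519999  b=𝟙ᵀg=3.262767  c=𝟙ᵀh=42.167095  D=ac−b²=11.281183
λ₁=(c·0.120−b)/D = (42.167095·0.120−3.262767)/11.281183 = 0.159317
λ₂=(a−b·0.120)/D = (0.519999−3.262767·0.120)/11.281183 = 0.011388
w* = 0.159317·g + 0.011388·h:
  w_0 = 0.159317·-0.2167 + 0.011388·15.6662 = 0.1439  (Disney)
  w_1 = 0.159317·1.3931 + 0.011388·7.6850 = 0.3095  (Tesla)
  w_2 = 0.159317·0.6133 + 0.011388·13.5752 = 0.2523  (Honeywell)
  w_3 = 0.159317·1.4730 + 0.011388·5.2406 = 0.2943  (Intel)
Σw_i=1.0000  μᵀw=0.1200
σ²=wᵀΣw=λ₁·μ_p+λ₂ = 0.159317·0.120 + 0.011388 = 0.030506 ≈ 0.0305


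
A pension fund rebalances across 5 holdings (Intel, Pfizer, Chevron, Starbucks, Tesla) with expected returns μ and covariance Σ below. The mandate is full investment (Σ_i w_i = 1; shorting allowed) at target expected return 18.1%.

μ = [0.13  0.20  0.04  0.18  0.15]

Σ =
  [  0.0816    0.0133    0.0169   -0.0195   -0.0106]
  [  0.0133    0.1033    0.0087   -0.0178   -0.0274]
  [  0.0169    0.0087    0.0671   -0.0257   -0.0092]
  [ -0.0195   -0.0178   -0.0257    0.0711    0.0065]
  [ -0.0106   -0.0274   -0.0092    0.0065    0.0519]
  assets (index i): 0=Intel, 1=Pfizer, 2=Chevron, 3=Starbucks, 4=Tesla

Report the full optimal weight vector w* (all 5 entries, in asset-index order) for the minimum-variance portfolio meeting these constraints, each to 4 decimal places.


0.1542  0.3159  -0.0901  0.2794  0.3405

g=Σ⁻¹μ = [2.2989  3.5530  1.8829  4.2720  5.0342]
h=Σ⁻¹𝟙 = [15.2983  19.4896  24.1316  28.8134  33.3507]
a=μᵀg=2.608859  b=𝟙ᵀg=17.040985  c=𝟙ᵀh=121.083635  D=ac−b²=25.494957
λ₁=(c·0.181−b)/D = (121.083635·0.181−17.040985)/25.494957 = 0.191220
λ₂=(a−b·0.181)/D = (2.608859−17.040985·0.181)/25.494957 = -0.018653
w* = 0.191220·g + -0.018653·h:
  w_0 = 0.191220·2.2989 + -0.018653·15.2983 = 0.1542  (Intel)
  w_1 = 0.191220·3.5530 + -0.018653·19.4896 = 0.3159  (Pfizer)
  w_2 = 0.191220·1.8829 + -0.018653·24.1316 = -0.0901  (Chevron)
  w_3 = 0.191220·4.2720 + -0.018653·28.8134 = 0.2794  (Starbucks)
  w_4 = 0.191220·5.0342 + -0.018653·33.3507 = 0.3405  (Tesla)
Σw_i=1.0000  μᵀw=0.1810
σ²=wᵀΣw=λ₁·μ_p+λ₂ = 0.191220·0.181 + -0.018653 = 0.015958 ≈ 0.0160


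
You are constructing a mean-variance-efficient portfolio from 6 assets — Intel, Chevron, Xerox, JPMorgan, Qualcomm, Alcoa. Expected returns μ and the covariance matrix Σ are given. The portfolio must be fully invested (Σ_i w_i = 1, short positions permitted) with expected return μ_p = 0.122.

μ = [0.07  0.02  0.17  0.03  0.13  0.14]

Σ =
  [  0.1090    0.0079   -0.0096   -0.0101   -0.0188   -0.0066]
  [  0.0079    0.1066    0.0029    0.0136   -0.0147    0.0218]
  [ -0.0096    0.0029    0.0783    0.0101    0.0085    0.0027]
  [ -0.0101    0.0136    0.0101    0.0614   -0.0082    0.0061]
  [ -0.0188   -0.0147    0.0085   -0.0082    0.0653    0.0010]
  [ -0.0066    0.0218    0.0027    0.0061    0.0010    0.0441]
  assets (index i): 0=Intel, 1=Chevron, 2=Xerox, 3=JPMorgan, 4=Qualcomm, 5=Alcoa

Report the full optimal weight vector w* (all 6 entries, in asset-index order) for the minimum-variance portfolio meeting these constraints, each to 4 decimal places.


u=Σ⁻¹μ = [1.4471  -0.4366  1.9684  0.4384  2.0562  3.3792]
v=Σ⁻¹𝟙 = [16.1683  4.7686  9.3185  17.3417  21.7118  19.2766]
a=μᵀu=1.180753  b=𝟙ᵀu=8.852809  c=𝟙ᵀv=88.585501  D=ac−b²=26.225324
λ₁=(c·0.122−b)/D = (88.585501·0.122−8.852809)/26.225324 = 0.074532
λ₂=(a−b·0.122)/D = (1.180753−8.852809·0.122)/26.225324 = 0.003840
w* = 0.074532·u + 0.003840·v:
  w_0 = 0.074532·1.4471 + 0.003840·16.1683 = 0.1699  (Intel)
  w_1 = 0.074532·-0.4366 + 0.003840·4.7686 = -0.0142  (Chevron)
  w_2 = 0.074532·1.9684 + 0.003840·9.3185 = 0.1825  (Xerox)
  w_3 = 0.074532·0.4384 + 0.003840·17.3417 = 0.0993  (JPMorgan)
  w_4 = 0.074532·2.0562 + 0.003840·21.7118 = 0.2366  (Qualcomm)
  w_5 = 0.074532·3.3792 + 0.003840·19.2766 = 0.3259  (Alcoa)
Σw_i=1.0000  μᵀw=0.1220
σ²=wᵀΣw=λ₁·μ_p+λ₂ = 0.074532·0.122 + 0.003840 = 0.012933 ≈ 0.0129

0.1699  -0.0142  0.1825  0.0993  0.2366  0.3259


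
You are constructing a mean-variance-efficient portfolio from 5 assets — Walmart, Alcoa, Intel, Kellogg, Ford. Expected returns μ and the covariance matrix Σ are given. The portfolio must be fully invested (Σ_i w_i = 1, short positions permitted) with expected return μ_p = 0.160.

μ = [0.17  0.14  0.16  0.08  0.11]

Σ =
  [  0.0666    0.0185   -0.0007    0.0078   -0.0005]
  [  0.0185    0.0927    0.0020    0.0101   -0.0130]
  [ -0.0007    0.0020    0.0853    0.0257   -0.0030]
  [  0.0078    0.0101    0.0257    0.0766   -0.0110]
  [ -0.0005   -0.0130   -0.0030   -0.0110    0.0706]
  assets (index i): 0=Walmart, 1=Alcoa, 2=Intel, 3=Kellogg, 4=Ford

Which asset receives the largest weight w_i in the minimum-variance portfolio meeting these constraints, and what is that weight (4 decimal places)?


Walmart (0.4046)

p=Σ⁻¹μ = [2.1970  1.2692  1.8372  0.3147  1.9344]
q=Σ⁻¹𝟙 = [11.3539  9.7460  9.1715  10.1222  18.0062]
a=μᵀp=1.083088  b=𝟙ᵀp=7.552505  c=𝟙ᵀq=58.399834  D=ac−b²=6.211861
λ₁=(c·0.160−b)/D = (58.399834·0.160−7.552505)/6.211861 = 0.288395
λ₂=(a−b·0.160)/D = (1.083088−7.552505·0.160)/6.211861 = -0.020173
w* = 0.288395·p + -0.020173·q:
  w_0 = 0.288395·2.1970 + -0.020173·11.3539 = 0.4046  (Walmart)
  w_1 = 0.288395·1.2692 + -0.020173·9.7460 = 0.1694  (Alcoa)
  w_2 = 0.288395·1.8372 + -0.020173·9.1715 = 0.3448  (Intel)
  w_3 = 0.288395·0.3147 + -0.020173·10.1222 = -0.1134  (Kellogg)
  w_4 = 0.288395·1.9344 + -0.020173·18.0062 = 0.1946  (Ford)
Σw_i=1.0000  μᵀw=0.1600
σ²=wᵀΣw=λ₁·μ_p+λ₂ = 0.288395·0.160 + -0.020173 = 0.025970 ≈ 0.0260


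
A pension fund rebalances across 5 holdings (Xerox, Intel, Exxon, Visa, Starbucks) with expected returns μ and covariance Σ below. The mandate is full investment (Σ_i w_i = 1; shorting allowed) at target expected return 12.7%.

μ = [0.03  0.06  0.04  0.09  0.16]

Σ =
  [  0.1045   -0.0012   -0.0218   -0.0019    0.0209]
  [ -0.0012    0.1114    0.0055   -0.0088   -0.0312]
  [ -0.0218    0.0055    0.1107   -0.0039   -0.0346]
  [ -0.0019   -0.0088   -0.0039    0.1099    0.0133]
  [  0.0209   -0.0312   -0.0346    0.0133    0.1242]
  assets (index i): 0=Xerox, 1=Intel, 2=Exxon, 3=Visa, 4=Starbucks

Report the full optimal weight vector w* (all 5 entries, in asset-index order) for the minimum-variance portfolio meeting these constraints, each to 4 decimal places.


-0.1541  0.2503  0.1336  0.1711  0.5992

u=Σ⁻¹μ = [0.1610  1.0273  0.8962  0.7312  1.6906]
v=Σ⁻¹𝟙 = [10.4397  12.6168  14.7185  9.2911  12.5696]
a=μᵀu=0.438616  b=𝟙ᵀu=4.506267  c=𝟙ᵀv=59.635644  D=ac−b²=5.850716
λ₁=(c·0.127−b)/D = (59.635644·0.127−4.506267)/5.850716 = 0.524288
λ₂=(a−b·0.127)/D = (0.438616−4.506267·0.127)/5.850716 = -0.022848
w* = 0.524288·u + -0.022848·v:
  w_0 = 0.524288·0.1610 + -0.022848·10.4397 = -0.1541  (Xerox)
  w_1 = 0.524288·1.0273 + -0.022848·12.6168 = 0.2503  (Intel)
  w_2 = 0.524288·0.8962 + -0.022848·14.7185 = 0.1336  (Exxon)
  w_3 = 0.524288·0.7312 + -0.022848·9.2911 = 0.1711  (Visa)
  w_4 = 0.524288·1.6906 + -0.022848·12.5696 = 0.5992  (Starbucks)
Σw_i=1.0000  μᵀw=0.1270
σ²=wᵀΣw=λ₁·μ_p+λ₂ = 0.524288·0.127 + -0.022848 = 0.043736 ≈ 0.0437


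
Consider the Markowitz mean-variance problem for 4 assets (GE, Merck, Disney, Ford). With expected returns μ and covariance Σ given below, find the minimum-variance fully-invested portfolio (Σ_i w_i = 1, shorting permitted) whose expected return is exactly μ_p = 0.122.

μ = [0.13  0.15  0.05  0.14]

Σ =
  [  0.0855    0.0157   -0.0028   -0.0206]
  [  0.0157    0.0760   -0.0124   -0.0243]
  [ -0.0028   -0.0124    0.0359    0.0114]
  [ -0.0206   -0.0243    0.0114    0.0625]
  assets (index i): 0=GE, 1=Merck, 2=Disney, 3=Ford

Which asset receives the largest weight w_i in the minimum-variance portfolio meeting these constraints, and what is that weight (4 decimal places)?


Ford (0.3320)

x=Σ⁻¹μ = [1.9266  3.0142  1.3789  3.7954]
y=Σ⁻¹𝟙 = [14.3203  22.6989  29.1167  24.2344]
a=μᵀx=1.302891  b=𝟙ᵀx=10.115119  c=𝟙ᵀy=90.370279  D=ac−b²=15.426981
λ₁=(c·0.122−b)/D = (90.370279·0.122−10.115119)/15.426981 = 0.058991
λ₂=(a−b·0.122)/D = (1.302891−10.115119·0.122)/15.426981 = 0.004463
w* = 0.058991·x + 0.004463·y:
  w_0 = 0.058991·1.9266 + 0.004463·14.3203 = 0.1776  (GE)
  w_1 = 0.058991·3.0142 + 0.004463·22.6989 = 0.2791  (Merck)
  w_2 = 0.058991·1.3789 + 0.004463·29.1167 = 0.2113  (Disney)
  w_3 = 0.058991·3.7954 + 0.004463·24.2344 = 0.3320  (Ford)
Σw_i=1.0000  μᵀw=0.1220
σ²=wᵀΣw=λ₁·μ_p+λ₂ = 0.058991·0.122 + 0.004463 = 0.011660 ≈ 0.0117


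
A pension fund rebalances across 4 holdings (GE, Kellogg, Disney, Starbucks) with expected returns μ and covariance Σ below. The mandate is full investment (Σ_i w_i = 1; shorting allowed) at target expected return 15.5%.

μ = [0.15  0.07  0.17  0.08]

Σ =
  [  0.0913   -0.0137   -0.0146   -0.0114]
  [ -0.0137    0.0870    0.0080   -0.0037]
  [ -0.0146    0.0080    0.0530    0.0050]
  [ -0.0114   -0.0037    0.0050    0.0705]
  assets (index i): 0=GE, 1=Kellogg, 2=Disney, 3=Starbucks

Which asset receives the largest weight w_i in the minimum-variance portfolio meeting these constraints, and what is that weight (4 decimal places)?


Disney (0.5747)

p=Σ⁻¹μ = [2.5303  0.9252  3.6390  1.3344]
q=Σ⁻¹𝟙 = [18.2325  13.1904  20.3540  16.3813]
a=μᵀp=1.169695  b=𝟙ᵀp=8.428892  c=𝟙ᵀq=68.158237  D=ac−b²=8.678102
λ₁=(c·0.155−b)/D = (68.158237·0.155−8.428892)/8.678102 = 0.246095
λ₂=(a−b·0.155)/D = (1.169695−8.428892·0.155)/8.678102 = -0.015762
w* = 0.246095·p + -0.015762·q:
  w_0 = 0.246095·2.5303 + -0.015762·18.2325 = 0.3353  (GE)
  w_1 = 0.246095·0.9252 + -0.015762·13.1904 = 0.0198  (Kellogg)
  w_2 = 0.246095·3.6390 + -0.015762·20.3540 = 0.5747  (Disney)
  w_3 = 0.246095·1.3344 + -0.015762·16.3813 = 0.0702  (Starbucks)
Σw_i=1.0000  μᵀw=0.1550
σ²=wᵀΣw=λ₁·μ_p+λ₂ = 0.246095·0.155 + -0.015762 = 0.022383 ≈ 0.0224


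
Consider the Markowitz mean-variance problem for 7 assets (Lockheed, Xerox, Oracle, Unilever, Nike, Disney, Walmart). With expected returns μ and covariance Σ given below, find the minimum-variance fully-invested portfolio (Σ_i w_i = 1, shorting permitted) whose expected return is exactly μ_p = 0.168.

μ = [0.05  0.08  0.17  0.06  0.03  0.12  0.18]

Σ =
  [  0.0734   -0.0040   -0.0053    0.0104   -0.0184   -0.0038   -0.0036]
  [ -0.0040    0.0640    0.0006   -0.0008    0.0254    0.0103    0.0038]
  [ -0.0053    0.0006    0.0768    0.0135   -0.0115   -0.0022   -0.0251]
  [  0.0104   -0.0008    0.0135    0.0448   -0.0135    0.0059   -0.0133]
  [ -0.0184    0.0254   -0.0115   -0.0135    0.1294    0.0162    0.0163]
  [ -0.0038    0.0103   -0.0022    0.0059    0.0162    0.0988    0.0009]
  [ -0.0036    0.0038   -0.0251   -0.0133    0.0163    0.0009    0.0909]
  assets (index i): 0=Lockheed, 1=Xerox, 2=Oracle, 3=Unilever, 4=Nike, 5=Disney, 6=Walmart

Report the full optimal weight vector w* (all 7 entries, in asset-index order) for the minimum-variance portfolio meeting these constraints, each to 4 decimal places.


0.0441  0.0665  0.4331  -0.0237  -0.0723  0.1496  0.4027

g=Σ⁻¹μ = [1.0457  0.9153  3.1257  0.9174  0.0593  1.1375  2.9588]
h=Σ⁻¹𝟙 = [15.9676  11.1872  17.6322  20.2490  8.3836  7.2194  17.4225]
a=μᵀg=1.382789  b=𝟙ᵀg=10.159648  c=𝟙ᵀh=98.061483  D=ac−b²=32.379919
λ₁=(c·0.168−b)/D = (98.061483·0.168−10.159648)/32.379919 = 0.195018
λ₂=(a−b·0.168)/D = (1.382789−10.159648·0.168)/32.379919 = -0.010007
w* = 0.195018·g + -0.010007·h:
  w_0 = 0.195018·1.0457 + -0.010007·15.9676 = 0.0441  (Lockheed)
  w_1 = 0.195018·0.9153 + -0.010007·11.1872 = 0.0665  (Xerox)
  w_2 = 0.195018·3.1257 + -0.010007·17.6322 = 0.4331  (Oracle)
  w_3 = 0.195018·0.9174 + -0.010007·20.2490 = -0.0237  (Unilever)
  w_4 = 0.195018·0.0593 + -0.010007·8.3836 = -0.0723  (Nike)
  w_5 = 0.195018·1.1375 + -0.010007·7.2194 = 0.1496  (Disney)
  w_6 = 0.195018·2.9588 + -0.010007·17.4225 = 0.4027  (Walmart)
Σw_i=1.0000  μᵀw=0.1680
σ²=wᵀΣw=λ₁·μ_p+λ₂ = 0.195018·0.168 + -0.010007 = 0.022756 ≈ 0.0228


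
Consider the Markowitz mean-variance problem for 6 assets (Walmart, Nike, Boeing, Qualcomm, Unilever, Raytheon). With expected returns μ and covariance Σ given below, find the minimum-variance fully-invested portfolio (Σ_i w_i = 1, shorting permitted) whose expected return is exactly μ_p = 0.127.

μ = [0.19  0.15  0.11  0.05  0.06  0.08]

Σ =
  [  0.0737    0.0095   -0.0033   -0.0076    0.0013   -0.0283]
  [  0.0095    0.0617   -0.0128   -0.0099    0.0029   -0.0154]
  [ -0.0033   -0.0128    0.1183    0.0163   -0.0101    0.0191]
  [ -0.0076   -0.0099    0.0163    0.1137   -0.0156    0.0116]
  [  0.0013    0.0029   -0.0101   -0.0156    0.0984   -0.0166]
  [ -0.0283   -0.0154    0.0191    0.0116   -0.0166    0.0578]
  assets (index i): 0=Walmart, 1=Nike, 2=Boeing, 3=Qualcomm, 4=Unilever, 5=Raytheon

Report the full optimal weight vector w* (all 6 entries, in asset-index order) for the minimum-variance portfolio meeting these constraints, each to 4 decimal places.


0.2930  0.2289  0.0550  0.0378  0.0882  0.2972

p=Σ⁻¹μ = [3.8272  3.0513  0.7352  0.6218  1.3326  4.0859]
q=Σ⁻¹𝟙 = [25.8831  23.5728  5.7772  10.3633  17.6607  37.3377]
a=μᵀp=1.703652  b=𝟙ᵀp=13.654023  c=𝟙ᵀq=120.594802  D=ac−b²=19.019242
λ₁=(c·0.127−b)/D = (120.594802·0.127−13.654023)/19.019242 = 0.087360
λ₂=(a−b·0.127)/D = (1.703652−13.654023·0.127)/19.019242 = -0.001599
w* = 0.087360·p + -0.001599·q:
  w_0 = 0.087360·3.8272 + -0.001599·25.8831 = 0.2930  (Walmart)
  w_1 = 0.087360·3.0513 + -0.001599·23.5728 = 0.2289  (Nike)
  w_2 = 0.087360·0.7352 + -0.001599·5.7772 = 0.0550  (Boeing)
  w_3 = 0.087360·0.6218 + -0.001599·10.3633 = 0.0378  (Qualcomm)
  w_4 = 0.087360·1.3326 + -0.001599·17.6607 = 0.0882  (Unilever)
  w_5 = 0.087360·4.0859 + -0.001599·37.3377 = 0.2972  (Raytheon)
Σw_i=1.0000  μᵀw=0.1270
σ²=wᵀΣw=λ₁·μ_p+λ₂ = 0.087360·0.127 + -0.001599 = 0.009496 ≈ 0.0095


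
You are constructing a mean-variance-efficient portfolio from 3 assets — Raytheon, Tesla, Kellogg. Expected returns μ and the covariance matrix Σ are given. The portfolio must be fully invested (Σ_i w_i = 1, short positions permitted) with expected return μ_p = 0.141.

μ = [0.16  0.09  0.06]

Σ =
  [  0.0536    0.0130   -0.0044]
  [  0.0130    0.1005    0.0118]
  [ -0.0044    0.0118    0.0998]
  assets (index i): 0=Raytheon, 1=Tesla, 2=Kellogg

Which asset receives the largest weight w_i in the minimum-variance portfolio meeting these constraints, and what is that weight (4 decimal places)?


Raytheon (0.7847)

g=Σ⁻¹μ = [2.9350  0.4361  0.6790]
h=Σ⁻¹𝟙 = [17.9164  6.4531  10.0470]
a=μᵀg=0.549600  b=𝟙ᵀg=4.050210  c=𝟙ᵀh=34.416376  D=ac−b²=2.511052
λ₁=(c·0.141−b)/D = (34.416376·0.141−4.050210)/2.511052 = 0.319587
λ₂=(a−b·0.141)/D = (0.549600−4.050210·0.141)/2.511052 = -0.008554
w* = 0.319587·g + -0.008554·h:
  w_0 = 0.319587·2.9350 + -0.008554·17.9164 = 0.7847  (Raytheon)
  w_1 = 0.319587·0.4361 + -0.008554·6.4531 = 0.0842  (Tesla)
  w_2 = 0.319587·0.6790 + -0.008554·10.0470 = 0.1311  (Kellogg)
Σw_i=1.0000  μᵀw=0.1410
σ²=wᵀΣw=λ₁·μ_p+λ₂ = 0.319587·0.141 + -0.008554 = 0.036508 ≈ 0.0365


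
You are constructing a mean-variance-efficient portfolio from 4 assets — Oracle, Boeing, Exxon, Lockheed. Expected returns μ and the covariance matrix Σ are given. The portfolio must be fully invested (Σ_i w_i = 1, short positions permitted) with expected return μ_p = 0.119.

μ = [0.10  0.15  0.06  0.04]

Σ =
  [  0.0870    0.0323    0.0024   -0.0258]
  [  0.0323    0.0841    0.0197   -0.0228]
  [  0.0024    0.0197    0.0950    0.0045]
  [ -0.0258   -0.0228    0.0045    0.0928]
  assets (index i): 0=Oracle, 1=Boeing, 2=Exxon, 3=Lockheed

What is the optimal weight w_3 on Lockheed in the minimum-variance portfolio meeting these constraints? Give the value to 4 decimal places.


0.2249

u=Σ⁻¹μ = [0.8271  1.7080  0.2058  1.0706]
v=Σ⁻¹𝟙 = [12.4925  9.7728  7.4125  16.2906]
a=μᵀu=0.394082  b=𝟙ᵀu=3.811544  c=𝟙ᵀv=45.968403  D=ac−b²=3.587472
λ₁=(c·0.119−b)/D = (45.968403·0.119−3.811544)/3.587472 = 0.462358
λ₂=(a−b·0.119)/D = (0.394082−3.811544·0.119)/3.587472 = -0.016583
w* = 0.462358·u + -0.016583·v:
  w_0 = 0.462358·0.8271 + -0.016583·12.4925 = 0.1753  (Oracle)
  w_1 = 0.462358·1.7080 + -0.016583·9.7728 = 0.6276  (Boeing)
  w_2 = 0.462358·0.2058 + -0.016583·7.4125 = -0.0278  (Exxon)
  w_3 = 0.462358·1.0706 + -0.016583·16.2906 = 0.2249  (Lockheed)
Σw_i=1.0000  μᵀw=0.1190
σ²=wᵀΣw=λ₁·μ_p+λ₂ = 0.462358·0.119 + -0.016583 = 0.038438 ≈ 0.0384


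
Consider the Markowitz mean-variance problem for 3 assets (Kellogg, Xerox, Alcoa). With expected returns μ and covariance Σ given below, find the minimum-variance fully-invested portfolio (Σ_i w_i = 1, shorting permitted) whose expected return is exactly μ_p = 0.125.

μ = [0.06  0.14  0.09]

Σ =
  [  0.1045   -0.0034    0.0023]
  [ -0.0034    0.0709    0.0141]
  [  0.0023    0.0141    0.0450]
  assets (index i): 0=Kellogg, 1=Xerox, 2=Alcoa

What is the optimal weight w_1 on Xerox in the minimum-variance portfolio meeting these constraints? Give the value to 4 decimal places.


g=Σ⁻¹μ = [0.5986  1.7188  1.4309]
h=Σ⁻¹𝟙 = [9.5215  10.9188  18.3144]
a=μᵀg=0.405319  b=𝟙ᵀg=3.748212  c=𝟙ᵀh=38.754661  D=ac−b²=1.658921
λ₁=(c·0.125−b)/D = (38.754661·0.125−3.748212)/1.658921 = 0.660743
λ₂=(a−b·0.125)/D = (0.405319−3.748212·0.125)/1.658921 = -0.038101
w* = 0.660743·g + -0.038101·h:
  w_0 = 0.660743·0.5986 + -0.038101·9.5215 = 0.0327  (Kellogg)
  w_1 = 0.660743·1.7188 + -0.038101·10.9188 = 0.7196  (Xerox)
  w_2 = 0.660743·1.4309 + -0.038101·18.3144 = 0.2476  (Alcoa)
Σw_i=1.0000  μᵀw=0.1250
σ²=wᵀΣw=λ₁·μ_p+λ₂ = 0.660743·0.125 + -0.038101 = 0.044492 ≈ 0.0445

0.7196


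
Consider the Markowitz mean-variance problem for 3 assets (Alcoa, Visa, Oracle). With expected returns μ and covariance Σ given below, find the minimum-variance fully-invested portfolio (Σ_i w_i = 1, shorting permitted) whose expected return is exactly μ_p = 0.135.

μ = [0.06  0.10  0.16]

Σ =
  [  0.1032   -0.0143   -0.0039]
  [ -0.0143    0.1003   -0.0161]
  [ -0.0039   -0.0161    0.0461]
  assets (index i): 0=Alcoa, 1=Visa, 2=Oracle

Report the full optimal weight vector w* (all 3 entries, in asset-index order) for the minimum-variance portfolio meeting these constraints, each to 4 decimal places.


p=Σ⁻¹μ = [0.9905  1.8103  4.1867]
q=Σ⁻¹𝟙 = [13.0416  16.4084  28.5257]
a=μᵀp=0.910330  b=𝟙ᵀp=6.987450  c=𝟙ᵀq=57.975678  D=ac−b²=3.952564
λ₁=(c·0.135−b)/D = (57.975678·0.135−6.987450)/3.952564 = 0.212335
λ₂=(a−b·0.135)/D = (0.910330−6.987450·0.135)/3.952564 = -0.008343
w* = 0.212335·p + -0.008343·q:
  w_0 = 0.212335·0.9905 + -0.008343·13.0416 = 0.1015  (Alcoa)
  w_1 = 0.212335·1.8103 + -0.008343·16.4084 = 0.2475  (Visa)
  w_2 = 0.212335·4.1867 + -0.008343·28.5257 = 0.6510  (Oracle)
Σw_i=1.0000  μᵀw=0.1350
σ²=wᵀΣw=λ₁·μ_p+λ₂ = 0.212335·0.135 + -0.008343 = 0.020322 ≈ 0.0203

0.1015  0.2475  0.6510


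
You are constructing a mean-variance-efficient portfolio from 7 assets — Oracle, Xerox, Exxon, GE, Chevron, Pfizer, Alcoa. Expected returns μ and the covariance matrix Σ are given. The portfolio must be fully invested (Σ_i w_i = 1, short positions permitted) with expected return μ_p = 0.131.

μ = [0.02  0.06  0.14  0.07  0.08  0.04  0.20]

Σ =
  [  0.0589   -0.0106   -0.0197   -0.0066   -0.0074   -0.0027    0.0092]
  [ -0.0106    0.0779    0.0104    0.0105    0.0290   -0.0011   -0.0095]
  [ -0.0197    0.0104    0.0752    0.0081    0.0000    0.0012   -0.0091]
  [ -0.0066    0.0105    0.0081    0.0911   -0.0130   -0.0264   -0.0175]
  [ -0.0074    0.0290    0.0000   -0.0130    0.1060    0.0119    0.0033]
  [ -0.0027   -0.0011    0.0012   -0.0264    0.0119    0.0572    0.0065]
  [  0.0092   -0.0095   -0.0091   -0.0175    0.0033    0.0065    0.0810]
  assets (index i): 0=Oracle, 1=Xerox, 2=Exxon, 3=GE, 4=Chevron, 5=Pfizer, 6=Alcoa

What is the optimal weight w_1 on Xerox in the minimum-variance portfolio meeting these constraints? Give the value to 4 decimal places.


x=Σ⁻¹μ = [1.0250  0.5240  2.2299  1.5065  0.6725  0.9383  2.8875]
y=Σ⁻¹𝟙 = [27.1138  10.4978  18.0375  21.3706  7.7918  25.1457  14.8055]
a=μᵀx=1.138408  b=𝟙ᵀx=9.783607  c=𝟙ᵀy=124.762635  D=ac−b²=46.311842
λ₁=(c·0.131−b)/D = (124.762635·0.131−9.783607)/46.311842 = 0.141655
λ₂=(a−b·0.131)/D = (1.138408−9.783607·0.131)/46.311842 = -0.003093
w* = 0.141655·x + -0.003093·y:
  w_0 = 0.141655·1.0250 + -0.003093·27.1138 = 0.0613  (Oracle)
  w_1 = 0.141655·0.5240 + -0.003093·10.4978 = 0.0418  (Xerox)
  w_2 = 0.141655·2.2299 + -0.003093·18.0375 = 0.2601  (Exxon)
  w_3 = 0.141655·1.5065 + -0.003093·21.3706 = 0.1473  (GE)
  w_4 = 0.141655·0.6725 + -0.003093·7.7918 = 0.0712  (Chevron)
  w_5 = 0.141655·0.9383 + -0.003093·25.1457 = 0.0551  (Pfizer)
  w_6 = 0.141655·2.8875 + -0.003093·14.8055 = 0.3632  (Alcoa)
Σw_i=1.0000  μᵀw=0.1310
σ²=wᵀΣw=λ₁·μ_p+λ₂ = 0.141655·0.131 + -0.003093 = 0.015464 ≈ 0.0155

0.0418


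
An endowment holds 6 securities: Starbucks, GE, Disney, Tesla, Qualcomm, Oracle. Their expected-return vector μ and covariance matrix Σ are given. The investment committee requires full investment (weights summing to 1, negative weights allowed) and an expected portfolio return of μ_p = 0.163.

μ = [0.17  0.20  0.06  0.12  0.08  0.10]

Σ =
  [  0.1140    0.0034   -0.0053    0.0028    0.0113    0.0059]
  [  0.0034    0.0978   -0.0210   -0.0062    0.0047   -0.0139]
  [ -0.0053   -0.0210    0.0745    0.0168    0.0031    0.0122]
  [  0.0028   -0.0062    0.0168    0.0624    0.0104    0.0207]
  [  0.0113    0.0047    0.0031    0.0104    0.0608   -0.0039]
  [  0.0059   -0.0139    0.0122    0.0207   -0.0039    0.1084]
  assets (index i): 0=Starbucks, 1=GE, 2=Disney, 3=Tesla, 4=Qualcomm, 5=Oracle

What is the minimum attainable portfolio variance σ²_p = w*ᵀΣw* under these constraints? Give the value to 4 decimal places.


p=Σ⁻¹μ = [1.3322  2.4070  1.0991  1.4421  0.6296  0.7822]
q=Σ⁻¹𝟙 = [7.1700  14.0854  14.1588  8.6349  12.3301  7.8422]
a=μᵀp=1.075475  b=𝟙ᵀp=7.692304  c=𝟙ᵀq=64.221247  D=ac−b²=9.896782
λ₁=(c·0.163−b)/D = (64.221247·0.163−7.692304)/9.896782 = 0.280471
λ₂=(a−b·0.163)/D = (1.075475−7.692304·0.163)/9.896782 = -0.018023
w* = 0.280471·p + -0.018023·q:
  w_0 = 0.280471·1.3322 + -0.018023·7.1700 = 0.2444  (Starbucks)
  w_1 = 0.280471·2.4070 + -0.018023·14.0854 = 0.4212  (GE)
  w_2 = 0.280471·1.0991 + -0.018023·14.1588 = 0.0531  (Disney)
  w_3 = 0.280471·1.4421 + -0.018023·8.6349 = 0.2488  (Tesla)
  w_4 = 0.280471·0.6296 + -0.018023·12.3301 = -0.0456  (Qualcomm)
  w_5 = 0.280471·0.7822 + -0.018023·7.8422 = 0.0780  (Oracle)
Σw_i=1.0000  μᵀw=0.1630
σ²=wᵀΣw=λ₁·μ_p+λ₂ = 0.280471·0.163 + -0.018023 = 0.027694 ≈ 0.0277

0.0277


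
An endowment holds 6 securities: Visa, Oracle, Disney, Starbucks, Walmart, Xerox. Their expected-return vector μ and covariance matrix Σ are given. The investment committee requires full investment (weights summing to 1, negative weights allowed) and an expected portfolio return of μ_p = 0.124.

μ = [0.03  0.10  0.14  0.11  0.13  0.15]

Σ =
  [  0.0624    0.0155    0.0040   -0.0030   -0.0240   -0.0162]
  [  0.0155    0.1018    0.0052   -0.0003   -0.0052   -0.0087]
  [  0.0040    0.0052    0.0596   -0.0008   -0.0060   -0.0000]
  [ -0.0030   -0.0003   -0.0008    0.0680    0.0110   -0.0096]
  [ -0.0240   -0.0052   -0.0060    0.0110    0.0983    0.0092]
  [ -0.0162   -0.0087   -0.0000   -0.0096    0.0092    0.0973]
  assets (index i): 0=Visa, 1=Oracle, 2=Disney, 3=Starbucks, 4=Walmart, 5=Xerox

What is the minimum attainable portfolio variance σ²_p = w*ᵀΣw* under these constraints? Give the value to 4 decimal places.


p=Σ⁻¹μ = [1.2255  0.9134  2.3558  1.7324  1.4457  1.8616]
q=Σ⁻¹𝟙 = [23.1872  7.5150  16.1926  15.8042  14.0437  15.0414]
a=μᵀp=1.115668  b=𝟙ᵀp=9.534442  c=𝟙ᵀq=91.784157  D=ac−b²=11.495058
λ₁=(c·0.124−b)/D = (91.784157·0.124−9.534442)/11.495058 = 0.160660
λ₂=(a−b·0.124)/D = (1.115668−9.534442·0.124)/11.495058 = -0.005794
w* = 0.160660·p + -0.005794·q:
  w_0 = 0.160660·1.2255 + -0.005794·23.1872 = 0.0625  (Visa)
  w_1 = 0.160660·0.9134 + -0.005794·7.5150 = 0.1032  (Oracle)
  w_2 = 0.160660·2.3558 + -0.005794·16.1926 = 0.2847  (Disney)
  w_3 = 0.160660·1.7324 + -0.005794·15.8042 = 0.1868  (Starbucks)
  w_4 = 0.160660·1.4457 + -0.005794·14.0437 = 0.1509  (Walmart)
  w_5 = 0.160660·1.8616 + -0.005794·15.0414 = 0.2119  (Xerox)
Σw_i=1.0000  μᵀw=0.1240
σ²=wᵀΣw=λ₁·μ_p+λ₂ = 0.160660·0.124 + -0.005794 = 0.014128 ≈ 0.0141

0.0141


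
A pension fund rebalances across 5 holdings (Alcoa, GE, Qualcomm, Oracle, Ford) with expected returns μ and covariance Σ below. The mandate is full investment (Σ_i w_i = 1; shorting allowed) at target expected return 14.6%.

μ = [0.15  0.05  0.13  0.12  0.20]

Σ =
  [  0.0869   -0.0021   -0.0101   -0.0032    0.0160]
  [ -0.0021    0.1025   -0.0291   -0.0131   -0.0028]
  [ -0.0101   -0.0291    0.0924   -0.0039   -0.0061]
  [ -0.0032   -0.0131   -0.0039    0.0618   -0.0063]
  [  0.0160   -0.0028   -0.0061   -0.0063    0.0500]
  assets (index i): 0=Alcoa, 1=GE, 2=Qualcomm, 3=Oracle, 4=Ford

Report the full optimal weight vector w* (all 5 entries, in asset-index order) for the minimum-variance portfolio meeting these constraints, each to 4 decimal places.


0.1046  0.1160  0.1902  0.2257  0.3635

p=Σ⁻¹μ = [1.3706  1.7290  2.5136  2.9803  4.3404]
q=Σ⁻¹𝟙 = [11.0321  19.6625  20.7911  24.5982  23.2067]
a=μᵀp=1.844527  b=𝟙ᵀp=12.933903  c=𝟙ᵀq=99.290542  D=ac−b²=15.858282
λ₁=(c·0.146−b)/D = (99.290542·0.146−12.933903)/15.858282 = 0.098530
λ₂=(a−b·0.146)/D = (1.844527−12.933903·0.146)/15.858282 = -0.002763
w* = 0.098530·p + -0.002763·q:
  w_0 = 0.098530·1.3706 + -0.002763·11.0321 = 0.1046  (Alcoa)
  w_1 = 0.098530·1.7290 + -0.002763·19.6625 = 0.1160  (GE)
  w_2 = 0.098530·2.5136 + -0.002763·20.7911 = 0.1902  (Qualcomm)
  w_3 = 0.098530·2.9803 + -0.002763·24.5982 = 0.2257  (Oracle)
  w_4 = 0.098530·4.3404 + -0.002763·23.2067 = 0.3635  (Ford)
Σw_i=1.0000  μᵀw=0.1460
σ²=wᵀΣw=λ₁·μ_p+λ₂ = 0.098530·0.146 + -0.002763 = 0.011622 ≈ 0.0116
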